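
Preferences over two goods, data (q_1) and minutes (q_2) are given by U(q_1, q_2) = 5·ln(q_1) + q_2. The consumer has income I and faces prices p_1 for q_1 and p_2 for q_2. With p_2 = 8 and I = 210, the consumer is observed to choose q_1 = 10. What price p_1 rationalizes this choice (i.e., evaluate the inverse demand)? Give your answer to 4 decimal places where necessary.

p_1 = 4

Set MRS = p_1/p_2: (5/q_1)/1 = p_1/p_2.
So q_1*(p_1,p_2) = 5·p_2/p_1, independent of income; and q_2* = (I − 5·p_2)/p_2.
Set q_1* = 10 in the demand function and solve for p_1: p_1 = 4.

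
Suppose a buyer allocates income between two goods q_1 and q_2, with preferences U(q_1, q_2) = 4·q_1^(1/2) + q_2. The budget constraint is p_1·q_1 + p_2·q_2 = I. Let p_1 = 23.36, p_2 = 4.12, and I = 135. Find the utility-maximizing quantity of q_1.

q_1* = 0.1244

Set MRS = p_1/p_2: 2·q_1^(−1/2) = p_1/p_2.
Thus q_1* = (2·p_2/p_1)² — independent of I — with the rest of income spent on q_2.
Plugging in: q_1* = (2·4.12/23.36)² = 0.1244.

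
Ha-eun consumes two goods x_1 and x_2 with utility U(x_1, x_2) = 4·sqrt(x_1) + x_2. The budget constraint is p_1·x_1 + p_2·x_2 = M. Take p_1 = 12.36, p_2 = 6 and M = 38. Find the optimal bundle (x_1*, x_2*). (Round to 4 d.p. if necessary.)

Utility is quasi-linear in x_2; the FOC for x_1 is 2/√x_1 = p_1/p_2.
Thus x_1* = (2·p_2/p_1)² — independent of M — with the rest of income spent on x_2.
Plugging in: x_1* = (2·6/12.36)² = 0.9426, x_2* = 4.3916.

x_1* = 0.9426, x_2* = 4.3916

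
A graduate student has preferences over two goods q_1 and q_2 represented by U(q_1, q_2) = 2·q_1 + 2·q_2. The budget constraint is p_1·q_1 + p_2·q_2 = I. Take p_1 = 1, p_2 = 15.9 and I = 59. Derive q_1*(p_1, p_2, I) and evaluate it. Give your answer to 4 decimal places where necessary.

q_1* = 59

Linear utility — the consumer picks whichever good has higher MU/price: 2/1 = 2 vs 2/15.9 = 0.1258.
q_1 gives more utility per dollar, so spend all income on q_1: q_1* = I/p_1, q_2* = 0.
Numerically: q_1* = 59, q_2* = 0.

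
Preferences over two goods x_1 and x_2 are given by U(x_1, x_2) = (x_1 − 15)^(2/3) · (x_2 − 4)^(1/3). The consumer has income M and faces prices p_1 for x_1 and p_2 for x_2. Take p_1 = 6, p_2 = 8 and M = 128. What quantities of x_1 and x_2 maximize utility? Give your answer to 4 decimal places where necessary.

MRS = 2·(x_2−4)/(x_1−15). Tangency with p_1/p_2 gives x_2−4 = (1/2)·(p_1/p_2)·(x_1−15).
After buying the subsistence bundle (15, 4), a share 2/3 of the remaining income goes to x_1: x_1* = 15 + 2/3·(M − 15p_1 − 4p_2)/p_1.
Discretionary income = 128 − 15·6 − 4·8 = 6; x_1* = 15 + 2/3·6/6 = 15.6667; x_2* = 4 + 1/3·6/8 = 4.25.

x_1* = 15.6667, x_2* = 4.25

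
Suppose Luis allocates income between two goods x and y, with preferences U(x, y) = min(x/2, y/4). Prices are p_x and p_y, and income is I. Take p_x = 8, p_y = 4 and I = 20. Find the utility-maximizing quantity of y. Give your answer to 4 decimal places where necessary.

Leontief preferences: the optimum is at the kink where x/2 = y/4, i.e. y = 2·x.
Budget: p_x·x + p_y·2·x = I, so (2·p_x + 4·p_y)·x = 2·I.
Demand: x*(p_x,p_y,I) = 2·I/(2·p_x + 4·p_y), y* = 4·I/(2·p_x + 4·p_y).
Here 2·8 + 4·4 = 32, giving y* = 2.5.

y* = 2.5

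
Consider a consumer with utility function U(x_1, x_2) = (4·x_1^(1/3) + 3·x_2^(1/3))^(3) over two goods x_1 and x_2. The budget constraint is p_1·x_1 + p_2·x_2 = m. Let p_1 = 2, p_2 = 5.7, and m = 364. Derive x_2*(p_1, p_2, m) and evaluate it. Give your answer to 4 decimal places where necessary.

MU_x_1 ∝ 4·x_1^(-2/3), MU_x_2 ∝ 3·x_2^(-2/3), so MRS = (4/3)·(x_2/x_1)^(2/3) = p_1/p_2.
Hence x_2/x_1 = ((3/4)·p_1/p_2)^(1/(2/3)), i.e. raised to the 1.5 power.
Substitute x_2 = (x_2/x_1)·x_1 into the budget: x_1* = m/(p_1 + p_2·(x_2/x_1)).
Numerically x_2/x_1 = 0.134997, so x_1* = 364/(2 + 5.7·0.134997) = 131.4324 and x_2* = 0.134997·131.4324 = 17.743.

x_2* = 17.743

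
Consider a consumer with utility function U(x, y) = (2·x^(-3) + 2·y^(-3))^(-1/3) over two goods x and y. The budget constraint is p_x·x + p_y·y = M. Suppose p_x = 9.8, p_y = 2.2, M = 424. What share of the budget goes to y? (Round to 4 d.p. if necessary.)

MU_x ∝ 2·x^(-4), MU_y ∝ 2·y^(-4), so MRS = (y/x)^(4) = p_x/p_y.
Hence y/x = (p_x/p_y)^(1/(4)), i.e. raised to the 0.25 power.
Substitute y = (y/x)·x into the budget: x* = M/(p_x + p_y·(y/x)).
Numerically y/x = 1.452783, so x* = 424/(9.8 + 2.2·1.452783) = 32.6251 and y* = 1.452783·32.6251 = 47.3972.
Expenditure on y: 2.2·47.3972 = 104.2739; share = 0.2459.

share on y = 0.2459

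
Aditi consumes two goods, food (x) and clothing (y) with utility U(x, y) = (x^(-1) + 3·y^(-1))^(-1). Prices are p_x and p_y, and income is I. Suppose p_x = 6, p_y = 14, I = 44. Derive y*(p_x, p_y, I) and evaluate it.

Numerically y/x = 1.133893, so x* = 44/(6 + 14·1.133893) = 2.0115 and y* = 1.133893·2.0115 = 2.2808.

y* = 2.2808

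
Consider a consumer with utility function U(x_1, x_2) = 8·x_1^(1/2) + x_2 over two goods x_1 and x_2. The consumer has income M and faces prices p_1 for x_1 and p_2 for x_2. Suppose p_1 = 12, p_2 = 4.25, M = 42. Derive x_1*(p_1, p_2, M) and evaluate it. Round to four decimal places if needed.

x_1* = 2.0069

Utility is quasi-linear in x_2; the FOC for x_1 is 4/√x_1 = p_1/p_2.
Solve: √x_1 = 4·p_2/p_1, so x_1*(p_1,p_2) = (4·p_2/p_1)², and x_2* = (M − p_1·x_1*)/p_2.
Plugging in: x_1* = (4·4.25/12)² = 2.0069.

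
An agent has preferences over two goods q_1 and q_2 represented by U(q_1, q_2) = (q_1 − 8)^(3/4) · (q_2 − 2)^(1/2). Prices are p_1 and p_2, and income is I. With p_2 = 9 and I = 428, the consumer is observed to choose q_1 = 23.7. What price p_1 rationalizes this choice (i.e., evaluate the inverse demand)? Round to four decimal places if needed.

This is Cobb-Douglas in (q_1−8, q_2−2): tangency gives 0.75·p_2·(q_2−2) = 0.5·p_1·(q_1−8).
Substituting into the budget: q_1* = 8 + 0.6·(I − 8·p_1 − 2·p_2)/p_1, and q_2* = 2 + 0.4·(…)/p_2.
Set q_1* = 23.7 in the demand function and solve for p_1: p_1 = 12.

p_1 = 12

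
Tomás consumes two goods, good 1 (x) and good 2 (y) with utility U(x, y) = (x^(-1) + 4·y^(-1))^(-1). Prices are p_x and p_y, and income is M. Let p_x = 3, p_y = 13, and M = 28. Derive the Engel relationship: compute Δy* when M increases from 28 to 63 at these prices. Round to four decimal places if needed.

Δy* = 2.1709

Substitute y = (y/x)·x into the budget: x* = M/(p_x + p_y·(y/x)).
Numerically y/x = 0.960769, so x* = 28/(3 + 13·0.960769) = 1.8076 and y* = 0.960769·1.8076 = 1.7367.
At M' = 63: y* = 3.9076. Change: 3.9076 − 1.7367 = 2.1709.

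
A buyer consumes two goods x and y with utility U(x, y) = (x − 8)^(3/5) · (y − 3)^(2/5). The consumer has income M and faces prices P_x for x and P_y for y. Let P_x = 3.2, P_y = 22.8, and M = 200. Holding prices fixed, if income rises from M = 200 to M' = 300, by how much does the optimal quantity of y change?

Let x' = x−8, y' = y−3. MRS = (3/2)·y'/x' = P_x/P_y.
Substituting into the budget: x* = 8 + 0.6·(M − 8·P_x − 3·P_y)/P_x, and y* = 3 + 0.4·(…)/P_y.
Discretionary income = 200 − 8·3.2 − 3·22.8 = 106; y* = 3 + 0.4·106/22.8 = 4.8596.
At M' = 300: y* = 6.614. Change: 6.614 − 4.8596 = 1.7544.

Δy* = 1.7544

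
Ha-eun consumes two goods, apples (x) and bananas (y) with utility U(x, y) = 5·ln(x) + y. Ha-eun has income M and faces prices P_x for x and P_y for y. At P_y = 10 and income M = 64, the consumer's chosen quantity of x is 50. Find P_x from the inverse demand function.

MU_x = 5/x, MU_y = 1. Tangency: 5/x = P_x/P_y.
So x*(P_x,P_y) = 5·P_y/P_x, independent of income; and y* = (M − 5·P_y)/P_y.
Set x* = 50 in the demand function and solve for P_x: P_x = 1.

P_x = 1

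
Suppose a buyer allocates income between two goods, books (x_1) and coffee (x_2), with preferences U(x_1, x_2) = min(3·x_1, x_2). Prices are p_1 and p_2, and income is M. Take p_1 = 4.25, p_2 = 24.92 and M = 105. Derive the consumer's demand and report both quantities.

With perfect complements, no substitution: consume in ratio x_1:x_2 = 1:3.
Budget: p_1·x_1 + p_2·3·x_1 = M, so (p_1 + 3·p_2)·x_1 = M.
Demand: x_1*(p_1,p_2,M) = M/(p_1 + 3·p_2), x_2* = 3·M/(p_1 + 3·p_2).
Here 4.25 + 3·24.92 = 79.01, giving x_1* = 1.3289 and x_2* = 3.9868.

x_1* = 1.3289, x_2* = 3.9868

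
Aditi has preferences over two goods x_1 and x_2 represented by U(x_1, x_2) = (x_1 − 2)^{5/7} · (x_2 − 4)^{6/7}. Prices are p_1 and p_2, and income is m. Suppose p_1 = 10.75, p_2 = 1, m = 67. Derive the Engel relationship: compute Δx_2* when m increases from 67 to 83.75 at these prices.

Δx_2* = 9.1364

Let x_1' = x_1−2, x_2' = x_2−4. MRS = (5/6)·x_2'/x_1' = p_1/p_2.
Substituting into the budget: x_1* = 2 + 5/11·(m − 2·p_1 − 4·p_2)/p_1, and x_2* = 4 + 6/11·(…)/p_2.
Discretionary income = 67 − 2·10.75 − 4·1 = 41.5; x_2* = 4 + 6/11·41.5/1 = 26.6364.
At m' = 83.75: x_2* = 35.7727. Change: 35.7727 − 26.6364 = 9.1364.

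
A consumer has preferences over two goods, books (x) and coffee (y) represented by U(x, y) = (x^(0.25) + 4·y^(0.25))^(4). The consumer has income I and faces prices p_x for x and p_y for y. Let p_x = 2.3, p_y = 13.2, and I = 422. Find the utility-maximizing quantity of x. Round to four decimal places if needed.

MU_x ∝ x^(-0.75), MU_y ∝ 4·y^(-0.75), so MRS = (1/4)·(y/x)^(0.75) = p_x/p_y.
Solve for the ratio: y/x = [4·p_x/p_y]^(4/3).
With the ratio pinned down, the budget gives x* = I/(p_x + p_y·(y/x)) and y* = (y/x)·x*.
Numerically y/x = 0.617948, so x* = 422/(2.3 + 13.2·0.617948) = 40.3561.

x* = 40.3561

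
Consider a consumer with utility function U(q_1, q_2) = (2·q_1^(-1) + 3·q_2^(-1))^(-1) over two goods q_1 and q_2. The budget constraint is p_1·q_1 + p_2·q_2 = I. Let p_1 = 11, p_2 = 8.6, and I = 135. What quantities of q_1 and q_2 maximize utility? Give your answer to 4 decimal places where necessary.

From the CES first-order condition, (2/3)·(q_2/q_1)^(2) = p_1/p_2.
Solve for the ratio: q_2/q_1 = [(3/2)·p_1/p_2]^(0.5).
With the ratio pinned down, the budget gives q_1* = I/(p_1 + p_2·(q_2/q_1)) and q_2* = (q_2/q_1)·q_1*.
Numerically q_2/q_1 = 1.385137, so q_1* = 135/(11 + 8.6·1.385137) = 5.8921 and q_2* = 1.385137·5.8921 = 8.1613.

q_1* = 5.8921, q_2* = 8.1613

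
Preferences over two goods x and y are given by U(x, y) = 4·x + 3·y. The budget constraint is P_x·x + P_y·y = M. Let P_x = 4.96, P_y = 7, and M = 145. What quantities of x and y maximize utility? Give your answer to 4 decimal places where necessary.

Numerically: x* = 29.2339, y* = 0.

x* = 29.2339, y* = 0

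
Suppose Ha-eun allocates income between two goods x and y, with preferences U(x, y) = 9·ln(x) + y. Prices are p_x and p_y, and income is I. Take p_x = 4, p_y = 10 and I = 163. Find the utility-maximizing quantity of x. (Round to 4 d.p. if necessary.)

x* = 22.5

Set MRS = p_x/p_y: (9/x)/1 = p_x/p_y.
So x*(p_x,p_y) = 9·p_y/p_x, independent of income; and y* = (I − 9·p_y)/p_y.
At the given prices: x* = 9·10/4 = 22.5.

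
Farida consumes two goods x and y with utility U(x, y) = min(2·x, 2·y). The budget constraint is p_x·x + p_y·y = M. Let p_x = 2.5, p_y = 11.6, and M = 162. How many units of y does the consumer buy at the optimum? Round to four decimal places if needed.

With perfect complements, no substitution: consume in ratio x:y = 2:2.
Budget: p_x·x + p_y·x = M, so (2·p_x + 2·p_y)·x = 2·M.
Demand: x*(p_x,p_y,M) = 2·M/(2·p_x + 2·p_y), y* = 2·M/(2·p_x + 2·p_y).
Here 2·2.5 + 2·11.6 = 28.2, giving y* = 11.4894.

y* = 11.4894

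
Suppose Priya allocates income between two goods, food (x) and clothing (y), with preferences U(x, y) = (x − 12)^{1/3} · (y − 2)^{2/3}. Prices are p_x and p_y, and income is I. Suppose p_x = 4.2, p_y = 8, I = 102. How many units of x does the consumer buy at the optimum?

Let x' = x−12, y' = y−2. MRS = (1/2)·y'/x' = p_x/p_y.
Substituting into the budget: x* = 12 + 1/3·(I − 12·p_x − 2·p_y)/p_x, and y* = 2 + 2/3·(…)/p_y.
Discretionary income = 102 − 12·4.2 − 2·8 = 35.6; x* = 12 + 1/3·35.6/4.2 = 14.8254.

x* = 14.8254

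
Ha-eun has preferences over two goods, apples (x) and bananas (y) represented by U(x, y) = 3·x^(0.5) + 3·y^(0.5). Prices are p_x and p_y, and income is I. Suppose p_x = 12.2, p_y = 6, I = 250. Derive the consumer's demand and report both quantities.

MU_x ∝ 3·x^(-0.5), MU_y ∝ 3·y^(-0.5), so MRS = (y/x)^(0.5) = p_x/p_y.
Hence y/x = (p_x/p_y)^(1/(0.5)), i.e. raised to the 2 power.
Substitute y = (y/x)·x into the budget: x* = I/(p_x + p_y·(y/x)).
Numerically y/x = 4.134444, so x* = 250/(12.2 + 6·4.134444) = 6.7555 and y* = 4.134444·6.7555 = 27.9304.

x* = 6.7555, y* = 27.9304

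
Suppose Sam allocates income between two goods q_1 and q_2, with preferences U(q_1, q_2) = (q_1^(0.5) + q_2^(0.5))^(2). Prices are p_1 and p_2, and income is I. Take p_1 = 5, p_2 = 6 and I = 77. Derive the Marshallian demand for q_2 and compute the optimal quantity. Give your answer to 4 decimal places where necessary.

MU_q_1 ∝ q_1^(-0.5), MU_q_2 ∝ q_2^(-0.5), so MRS = (q_2/q_1)^(0.5) = p_1/p_2.
Hence q_2/q_1 = (p_1/p_2)^(1/(0.5)), i.e. raised to the 2 power.
With the ratio pinned down, the budget gives q_1* = I/(p_1 + p_2·(q_2/q_1)) and q_2* = (q_2/q_1)·q_1*.
Numerically q_2/q_1 = 0.694444, so q_1* = 77/(5 + 6·0.694444) = 8.4 and q_2* = 0.694444·8.4 = 5.8333.

q_2* = 5.8333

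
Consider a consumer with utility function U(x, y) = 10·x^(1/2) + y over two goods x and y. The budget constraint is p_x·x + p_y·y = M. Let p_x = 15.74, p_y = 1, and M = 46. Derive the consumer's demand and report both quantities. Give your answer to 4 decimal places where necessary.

MU_x = 5/√x, MU_y = 1. Tangency: 5/√x = p_x/p_y.
Thus x* = (5·p_y/p_x)² — independent of M — with the rest of income spent on y.
Plugging in: x* = (5·1/15.74)² = 0.1009, y* = 44.4117.

x* = 0.1009, y* = 44.4117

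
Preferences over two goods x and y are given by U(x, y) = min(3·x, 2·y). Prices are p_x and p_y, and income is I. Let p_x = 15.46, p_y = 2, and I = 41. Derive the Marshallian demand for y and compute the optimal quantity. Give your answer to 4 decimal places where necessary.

With perfect complements, no substitution: consume in ratio x:y = 2:3.
Budget: p_x·x + p_y·(3/2)·x = I, so (2·p_x + 3·p_y)·x = 2·I.
Demand: x*(p_x,p_y,I) = 2·I/(2·p_x + 3·p_y), y* = 3·I/(2·p_x + 3·p_y).
Here 2·15.46 + 3·2 = 36.92, giving y* = 3.3315.

y* = 3.3315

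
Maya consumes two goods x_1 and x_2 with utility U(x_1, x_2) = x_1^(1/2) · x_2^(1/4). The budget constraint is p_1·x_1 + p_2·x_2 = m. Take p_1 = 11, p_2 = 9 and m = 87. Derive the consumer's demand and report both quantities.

The MRS is 2·x_2/x_1. Set MRS = p_1/p_2.
Rearranging, p_2·x_2 = (1/2)·p_1·x_1. Substituting into the budget gives p_1·x_1·(1 + (1/2)) = m.
Demand: x_1*(p_1,p_2,m) = 2/3·m/p_1 and x_2* = 1/3·m/p_2.
At p_1=11, p_2=9, m=87: x_1* = 2/3·87/11 = 5.2727, x_2* = 3.2222.

x_1* = 5.2727, x_2* = 3.2222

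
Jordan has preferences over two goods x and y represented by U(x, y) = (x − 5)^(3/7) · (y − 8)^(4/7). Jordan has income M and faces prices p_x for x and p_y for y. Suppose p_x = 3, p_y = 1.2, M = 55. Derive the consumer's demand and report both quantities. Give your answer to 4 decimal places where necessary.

After buying the subsistence bundle (5, 8), a share 3/7 of the remaining income goes to x: x* = 5 + 3/7·(M − 5p_x − 8p_y)/p_x.
Discretionary income = 55 − 5·3 − 8·1.2 = 30.4; x* = 5 + 3/7·30.4/3 = 9.3429; y* = 8 + 4/7·30.4/1.2 = 22.4762.

x* = 9.3429, y* = 22.4762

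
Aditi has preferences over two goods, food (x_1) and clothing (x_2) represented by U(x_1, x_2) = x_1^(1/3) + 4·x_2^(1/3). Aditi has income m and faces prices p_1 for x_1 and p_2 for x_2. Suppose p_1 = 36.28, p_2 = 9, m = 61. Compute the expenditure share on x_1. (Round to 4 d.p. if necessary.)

share on x_1 = 0.0586

MU_x_1 ∝ x_1^(-2/3), MU_x_2 ∝ 4·x_2^(-2/3), so MRS = (1/4)·(x_2/x_1)^(2/3) = p_1/p_2.
Solve for the ratio: x_2/x_1 = [4·p_1/p_2]^(1.5).
With the ratio pinned down, the budget gives x_1* = m/(p_1 + p_2·(x_2/x_1)) and x_2* = (x_2/x_1)·x_1*.
Numerically x_2/x_1 = 64.748117, so x_1* = 61/(36.28 + 9·64.748117) = 0.0985 and x_2* = 64.748117·0.0985 = 6.3805.
Expenditure on x_1: 36.28·0.0985 = 3.5752; share = 0.0586.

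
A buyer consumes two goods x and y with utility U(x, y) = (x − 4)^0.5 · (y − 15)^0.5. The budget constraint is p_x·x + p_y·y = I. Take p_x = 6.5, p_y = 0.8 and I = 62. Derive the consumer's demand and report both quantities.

x* = 5.8462, y* = 30

Let x' = x−4, y' = y−15. MRS = y'/x' = p_x/p_y.
After buying the subsistence bundle (4, 15), a share 0.5 of the remaining income goes to x: x* = 4 + 0.5·(I − 4p_x − 15p_y)/p_x.
Discretionary income = 62 − 4·6.5 − 15·0.8 = 24; x* = 4 + 0.5·24/6.5 = 5.8462; y* = 15 + 0.5·24/0.8 = 30.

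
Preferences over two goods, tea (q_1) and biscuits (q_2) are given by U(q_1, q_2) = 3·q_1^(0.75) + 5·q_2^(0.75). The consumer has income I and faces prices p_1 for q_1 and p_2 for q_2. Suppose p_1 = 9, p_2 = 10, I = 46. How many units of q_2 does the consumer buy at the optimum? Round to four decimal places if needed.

q_2* = 3.9057

From the CES first-order condition, (3/5)·(q_2/q_1)^(0.25) = p_1/p_2.
Solve for the ratio: q_2/q_1 = [(5/3)·p_1/p_2]^(4).
With the ratio pinned down, the budget gives q_1* = I/(p_1 + p_2·(q_2/q_1)) and q_2* = (q_2/q_1)·q_1*.
Numerically q_2/q_1 = 5.0625, so q_1* = 46/(9 + 10·5.0625) = 0.7715 and q_2* = 5.0625·0.7715 = 3.9057.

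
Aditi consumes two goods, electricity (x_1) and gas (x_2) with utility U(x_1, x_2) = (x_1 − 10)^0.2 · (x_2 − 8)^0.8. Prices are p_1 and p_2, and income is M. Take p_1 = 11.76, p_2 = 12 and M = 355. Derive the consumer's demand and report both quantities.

x_1* = 12.4048, x_2* = 17.4267

Let x_1' = x_1−10, x_2' = x_2−8. MRS = (1/4)·x_2'/x_1' = p_1/p_2.
Substituting into the budget: x_1* = 10 + 0.2·(M − 10·p_1 − 8·p_2)/p_1, and x_2* = 8 + 0.8·(…)/p_2.
Discretionary income = 355 − 10·11.76 − 8·12 = 141.4; x_1* = 10 + 0.2·141.4/11.76 = 12.4048; x_2* = 8 + 0.8·141.4/12 = 17.4267.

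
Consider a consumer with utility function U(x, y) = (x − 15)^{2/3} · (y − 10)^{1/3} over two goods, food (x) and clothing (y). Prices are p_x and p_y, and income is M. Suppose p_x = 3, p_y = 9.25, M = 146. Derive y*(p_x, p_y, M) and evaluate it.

y* = 10.3063

MRS = 2·(y−10)/(x−15). Tangency with p_x/p_y gives y−10 = (1/2)·(p_x/p_y)·(x−15).
Substituting into the budget: x* = 15 + 2/3·(M − 15·p_x − 10·p_y)/p_x, and y* = 10 + 1/3·(…)/p_y.
Discretionary income = 146 − 15·3 − 10·9.25 = 8.5; y* = 10 + 1/3·8.5/9.25 = 10.3063.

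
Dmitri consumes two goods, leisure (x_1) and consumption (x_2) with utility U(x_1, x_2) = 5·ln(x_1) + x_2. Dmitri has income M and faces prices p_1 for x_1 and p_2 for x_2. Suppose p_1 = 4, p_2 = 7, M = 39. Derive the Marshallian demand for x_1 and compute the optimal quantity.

MU_x_1 = 5/x_1, MU_x_2 = 1. Tangency: 5/x_1 = p_1/p_2.
So x_1*(p_1,p_2) = 5·p_2/p_1, independent of income; and x_2* = (M − 5·p_2)/p_2.
At the given prices: x_1* = 5·7/4 = 8.75.

x_1* = 8.75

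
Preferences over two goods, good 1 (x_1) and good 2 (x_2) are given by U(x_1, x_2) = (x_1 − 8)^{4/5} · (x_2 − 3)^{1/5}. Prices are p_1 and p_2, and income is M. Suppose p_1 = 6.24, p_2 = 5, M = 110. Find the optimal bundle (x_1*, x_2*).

Let x_1' = x_1−8, x_2' = x_2−3. MRS = 4·x_2'/x_1' = p_1/p_2.
Substituting into the budget: x_1* = 8 + 0.8·(M − 8·p_1 − 3·p_2)/p_1, and x_2* = 3 + 0.2·(…)/p_2.
Discretionary income = 110 − 8·6.24 − 3·5 = 45.08; x_1* = 8 + 0.8·45.08/6.24 = 13.7795; x_2* = 3 + 0.2·45.08/5 = 4.8032.

x_1* = 13.7795, x_2* = 4.8032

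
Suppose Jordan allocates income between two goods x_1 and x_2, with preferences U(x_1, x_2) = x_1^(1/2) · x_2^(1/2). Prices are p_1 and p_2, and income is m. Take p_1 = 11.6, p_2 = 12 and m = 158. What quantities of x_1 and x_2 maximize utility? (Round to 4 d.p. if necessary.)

x_1* = 6.8103, x_2* = 6.5833

Tangency: MRS = x_2/x_1 = p_1/p_2.
Rearranging, p_2·x_2 = p_1·x_1. Substituting into the budget gives p_1·x_1·(1 + 1) = m.
Demand: x_1*(p_1,p_2,m) = 0.5·m/p_1 and x_2* = 0.5·m/p_2.
At p_1=11.6, p_2=12, m=158: x_1* = 0.5·158/11.6 = 6.8103, x_2* = 6.5833.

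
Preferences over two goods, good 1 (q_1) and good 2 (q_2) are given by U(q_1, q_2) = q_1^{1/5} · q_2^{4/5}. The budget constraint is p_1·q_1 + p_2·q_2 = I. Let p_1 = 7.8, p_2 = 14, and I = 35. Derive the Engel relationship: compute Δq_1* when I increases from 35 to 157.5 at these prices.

Δq_1* = 3.141

Tangency: MRS = (1/4)·q_2/q_1 = p_1/p_2.
Rearranging, p_2·q_2 = 4·p_1·q_1. Substituting into the budget gives p_1·q_1·(1 + 4) = I.
Demand: q_1*(p_1,p_2,I) = 0.2·I/p_1 and q_2* = 0.8·I/p_2.
At p_1=7.8, p_2=14, I=35: q_1* = 0.2·35/7.8 = 0.8974.
At I' = 157.5: q_1* = 4.0385. Change: 4.0385 − 0.8974 = 3.141.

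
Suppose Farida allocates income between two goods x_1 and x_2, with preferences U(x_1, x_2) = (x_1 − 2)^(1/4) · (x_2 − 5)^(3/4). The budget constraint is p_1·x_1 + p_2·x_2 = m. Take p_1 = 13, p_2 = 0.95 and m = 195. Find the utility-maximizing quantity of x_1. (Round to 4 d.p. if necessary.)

x_1* = 5.1587

This is Cobb-Douglas in (x_1−2, x_2−5): tangency gives 0.25·p_2·(x_2−5) = 0.75·p_1·(x_1−2).
After buying the subsistence bundle (2, 5), a share 0.25 of the remaining income goes to x_1: x_1* = 2 + 0.25·(m − 2p_1 − 5p_2)/p_1.
Discretionary income = 195 − 2·13 − 5·0.95 = 164.25; x_1* = 2 + 0.25·164.25/13 = 5.1587.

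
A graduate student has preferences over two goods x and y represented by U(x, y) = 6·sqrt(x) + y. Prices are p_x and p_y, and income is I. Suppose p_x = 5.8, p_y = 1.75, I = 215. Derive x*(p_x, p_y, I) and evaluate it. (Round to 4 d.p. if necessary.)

x* = 0.8193

Utility is quasi-linear in y; the FOC for x is 3/√x = p_x/p_y.
Thus x* = (3·p_y/p_x)² — independent of I — with the rest of income spent on y.
Plugging in: x* = (3·1.75/5.8)² = 0.8193.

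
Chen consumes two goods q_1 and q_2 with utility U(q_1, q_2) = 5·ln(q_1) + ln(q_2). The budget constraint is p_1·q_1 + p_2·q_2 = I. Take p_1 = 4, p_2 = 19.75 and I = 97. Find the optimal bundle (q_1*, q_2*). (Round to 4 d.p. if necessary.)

q_1* = 20.2083, q_2* = 0.8186

Tangency: MRS = 5·q_2/q_1 = p_1/p_2.
Rearranging, p_2·q_2 = (1/5)·p_1·q_1. Substituting into the budget gives p_1·q_1·(1 + (1/5)) = I.
Demand: q_1*(p_1,p_2,I) = 5/6·I/p_1 and q_2* = 1/6·I/p_2.
At p_1=4, p_2=19.75, I=97: q_1* = 5/6·97/4 = 20.2083, q_2* = 0.8186.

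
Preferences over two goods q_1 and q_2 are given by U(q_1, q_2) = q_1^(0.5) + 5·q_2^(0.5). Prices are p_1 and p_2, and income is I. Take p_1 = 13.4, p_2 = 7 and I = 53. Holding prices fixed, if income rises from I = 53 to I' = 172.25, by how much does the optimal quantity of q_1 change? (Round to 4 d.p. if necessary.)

Δq_1* = 0.1821

From the CES first-order condition, (1/5)·(q_2/q_1)^(0.5) = p_1/p_2.
Solve for the ratio: q_2/q_1 = [5·p_1/p_2]^(2).
With the ratio pinned down, the budget gives q_1* = I/(p_1 + p_2·(q_2/q_1)) and q_2* = (q_2/q_1)·q_1*.
Numerically q_2/q_1 = 91.612245, so q_1* = 53/(13.4 + 7·91.612245) = 0.081.
At I' = 172.25: q_1* = 0.2631. Change: 0.2631 − 0.081 = 0.1821.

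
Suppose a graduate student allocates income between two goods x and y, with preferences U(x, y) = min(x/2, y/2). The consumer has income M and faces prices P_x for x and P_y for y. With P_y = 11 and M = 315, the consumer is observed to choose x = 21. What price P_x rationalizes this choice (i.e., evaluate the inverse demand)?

P_x = 4

Leontief preferences: the optimum is at the kink where x/2 = y/2, i.e. y = x.
Budget: P_x·x + P_y·x = M, so (2·P_x + 2·P_y)·x = 2·M.
Demand: x*(P_x,P_y,M) = 2·M/(2·P_x + 2·P_y), y* = 2·M/(2·P_x + 2·P_y).
Set x* = 21 in the demand function and solve for P_x: P_x = 4.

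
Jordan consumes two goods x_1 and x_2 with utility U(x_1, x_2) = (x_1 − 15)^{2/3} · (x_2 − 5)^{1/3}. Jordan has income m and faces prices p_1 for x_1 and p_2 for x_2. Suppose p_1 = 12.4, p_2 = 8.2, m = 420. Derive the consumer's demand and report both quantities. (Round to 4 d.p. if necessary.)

x_1* = 25.3763, x_2* = 12.8455

Discretionary income = 420 − 15·12.4 − 5·8.2 = 193; x_1* = 15 + 2/3·193/12.4 = 25.3763; x_2* = 5 + 1/3·193/8.2 = 12.8455.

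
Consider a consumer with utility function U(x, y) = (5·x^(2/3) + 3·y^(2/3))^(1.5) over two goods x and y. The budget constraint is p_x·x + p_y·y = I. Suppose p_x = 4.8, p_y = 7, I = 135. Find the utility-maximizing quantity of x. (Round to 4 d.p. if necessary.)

MRS = MU_x/MU_y = (5/3)·(y/x)^(1/3). Set equal to p_x/p_y.
Hence y/x = ((3/5)·p_x/p_y)^(1/(1/3)), i.e. raised to the 3 power.
Substitute y = (y/x)·x into the budget: x* = I/(p_x + p_y·(y/x)).
Numerically y/x = 0.069644, so x* = 135/(4.8 + 7·0.069644) = 25.5319.

x* = 25.5319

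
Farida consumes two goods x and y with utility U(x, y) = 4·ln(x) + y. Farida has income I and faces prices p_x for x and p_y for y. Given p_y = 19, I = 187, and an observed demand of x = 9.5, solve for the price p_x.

p_x = 8

MU_x = 4/x, MU_y = 1. Tangency: 4/x = p_x/p_y.
So x*(p_x,p_y) = 4·p_y/p_x, independent of income; and y* = (I − 4·p_y)/p_y.
Set x* = 9.5 in the demand function and solve for p_x: p_x = 8.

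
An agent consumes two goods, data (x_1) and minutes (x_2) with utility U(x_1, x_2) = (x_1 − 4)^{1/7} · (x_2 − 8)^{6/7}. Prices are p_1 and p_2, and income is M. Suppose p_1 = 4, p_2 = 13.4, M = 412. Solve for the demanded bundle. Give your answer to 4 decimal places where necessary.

This is Cobb-Douglas in (x_1−4, x_2−8): tangency gives 1/7·p_2·(x_2−8) = 6/7·p_1·(x_1−4).
Substituting into the budget: x_1* = 4 + 1/7·(M − 4·p_1 − 8·p_2)/p_1, and x_2* = 8 + 6/7·(…)/p_2.
Discretionary income = 412 − 4·4 − 8·13.4 = 288.8; x_1* = 4 + 1/7·288.8/4 = 14.3143; x_2* = 8 + 6/7·288.8/13.4 = 26.4733.

x_1* = 14.3143, x_2* = 26.4733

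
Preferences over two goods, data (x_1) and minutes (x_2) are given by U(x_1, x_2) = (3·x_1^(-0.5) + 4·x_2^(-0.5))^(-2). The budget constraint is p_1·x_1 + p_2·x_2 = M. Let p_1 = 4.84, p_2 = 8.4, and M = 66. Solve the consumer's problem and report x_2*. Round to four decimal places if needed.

x_2* = 4.6577

Substitute x_2 = (x_2/x_1)·x_1 into the budget: x_1* = M/(p_1 + p_2·(x_2/x_1)).
Numerically x_2/x_1 = 0.838822, so x_1* = 66/(4.84 + 8.4·0.838822) = 5.5527 and x_2* = 0.838822·5.5527 = 4.6577.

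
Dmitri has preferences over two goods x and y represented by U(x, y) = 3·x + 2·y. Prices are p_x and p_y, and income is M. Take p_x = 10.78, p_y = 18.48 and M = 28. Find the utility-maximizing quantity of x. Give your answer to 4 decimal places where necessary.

Linear utility — the consumer picks whichever good has higher MU/price: 3/10.78 = 0.2783 vs 2/18.48 = 0.1082.
x gives more utility per dollar, so spend all income on x: x* = M/p_x, y* = 0.
Numerically: x* = 2.5974, y* = 0.

x* = 2.5974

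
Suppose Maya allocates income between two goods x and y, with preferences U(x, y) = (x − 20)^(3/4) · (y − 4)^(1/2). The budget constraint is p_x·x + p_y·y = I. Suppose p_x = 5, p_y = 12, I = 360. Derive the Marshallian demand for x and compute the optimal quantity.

x* = 45.44

Discretionary income = 360 − 20·5 − 4·12 = 212; x* = 20 + 0.6·212/5 = 45.44.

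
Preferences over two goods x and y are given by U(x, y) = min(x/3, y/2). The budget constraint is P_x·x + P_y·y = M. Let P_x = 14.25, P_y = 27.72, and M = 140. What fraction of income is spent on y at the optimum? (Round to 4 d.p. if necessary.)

With perfect complements, no substitution: consume in ratio x:y = 3:2.
Budget: P_x·x + P_y·(2/3)·x = M, so (3·P_x + 2·P_y)·x = 3·M.
Demand: x*(P_x,P_y,M) = 3·M/(3·P_x + 2·P_y), y* = 2·M/(3·P_x + 2·P_y).
Here 3·14.25 + 2·27.72 = 98.19, giving x* = 4.2774 and y* = 2.8516.
Expenditure on y: 27.72·2.8516 = 79.0467; share = 0.5646.

share on y = 0.5646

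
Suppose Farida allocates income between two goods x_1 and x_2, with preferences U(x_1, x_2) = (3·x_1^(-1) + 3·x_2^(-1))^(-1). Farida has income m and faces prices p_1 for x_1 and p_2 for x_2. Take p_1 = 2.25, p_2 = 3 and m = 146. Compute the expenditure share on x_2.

With the ratio pinned down, the budget gives x_1* = m/(p_1 + p_2·(x_2/x_1)) and x_2* = (x_2/x_1)·x_1*.
Numerically x_2/x_1 = 0.866025, so x_1* = 146/(2.25 + 3·0.866025) = 30.115 and x_2* = 0.866025·30.115 = 26.0804.
Expenditure on x_2: 3·26.0804 = 78.2412; share = 0.5359.

share on x_2 = 0.5359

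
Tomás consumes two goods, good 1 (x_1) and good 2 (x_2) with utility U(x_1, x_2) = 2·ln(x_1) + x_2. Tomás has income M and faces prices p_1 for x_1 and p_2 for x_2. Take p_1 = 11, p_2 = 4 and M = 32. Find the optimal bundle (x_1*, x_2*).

x_1* = 0.7273, x_2* = 6

MU_x_1 = 2/x_1, MU_x_2 = 1. Tangency: 2/x_1 = p_1/p_2.
So x_1*(p_1,p_2) = 2·p_2/p_1, independent of income; and x_2* = (M − 2·p_2)/p_2.
At the given prices: x_1* = 2·4/11 = 0.7273, and x_2* = 6.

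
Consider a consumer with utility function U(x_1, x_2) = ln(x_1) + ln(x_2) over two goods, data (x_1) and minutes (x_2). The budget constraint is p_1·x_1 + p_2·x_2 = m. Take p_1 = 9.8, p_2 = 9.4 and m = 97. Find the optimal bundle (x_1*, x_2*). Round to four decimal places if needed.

x_1* = 4.949, x_2* = 5.1596

MU_x_1/MU_x_2 = (x_2)/(x_1); tangency sets this equal to p_1/p_2.
So p_2·x_2 = p_1·x_1; combined with the budget, a share 0.5 of income goes to x_1.
Demand: x_1*(p_1,p_2,m) = 0.5·m/p_1 and x_2* = 0.5·m/p_2.
At p_1=9.8, p_2=9.4, m=97: x_1* = 0.5·97/9.8 = 4.949, x_2* = 5.1596.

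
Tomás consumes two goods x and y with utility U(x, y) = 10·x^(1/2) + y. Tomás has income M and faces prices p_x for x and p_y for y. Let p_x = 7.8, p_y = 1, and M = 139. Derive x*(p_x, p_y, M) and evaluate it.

Thus x* = (5·p_y/p_x)² — independent of M — with the rest of income spent on y.
Plugging in: x* = (5·1/7.8)² = 0.4109.

x* = 0.4109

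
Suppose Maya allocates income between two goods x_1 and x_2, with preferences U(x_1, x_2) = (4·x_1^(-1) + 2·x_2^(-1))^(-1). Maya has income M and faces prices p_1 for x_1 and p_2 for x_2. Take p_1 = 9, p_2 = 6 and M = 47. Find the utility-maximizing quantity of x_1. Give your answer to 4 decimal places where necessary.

x_1* = 3.3108

MU_x_1 ∝ 4·x_1^(-2), MU_x_2 ∝ 2·x_2^(-2), so MRS = 2·(x_2/x_1)^(2) = p_1/p_2.
Hence x_2/x_1 = ((1/2)·p_1/p_2)^(1/(2)), i.e. raised to the 0.5 power.
With the ratio pinned down, the budget gives x_1* = M/(p_1 + p_2·(x_2/x_1)) and x_2* = (x_2/x_1)·x_1*.
Numerically x_2/x_1 = 0.866025, so x_1* = 47/(9 + 6·0.866025) = 3.3108.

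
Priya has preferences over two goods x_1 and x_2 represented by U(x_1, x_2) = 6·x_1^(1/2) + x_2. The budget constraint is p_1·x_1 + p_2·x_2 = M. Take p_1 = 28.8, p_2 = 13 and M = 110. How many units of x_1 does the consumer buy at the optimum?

x_1* = 1.8338

Utility is quasi-linear in x_2; the FOC for x_1 is 3/√x_1 = p_1/p_2.
Solve: √x_1 = 3·p_2/p_1, so x_1*(p_1,p_2) = (3·p_2/p_1)², and x_2* = (M − p_1·x_1*)/p_2.
Plugging in: x_1* = (3·13/28.8)² = 1.8338.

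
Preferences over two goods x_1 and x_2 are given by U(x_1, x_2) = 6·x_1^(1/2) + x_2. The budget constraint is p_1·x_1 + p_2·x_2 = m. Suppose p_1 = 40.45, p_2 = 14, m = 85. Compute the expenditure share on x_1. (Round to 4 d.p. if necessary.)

share on x_1 = 0.5131

Set MRS = p_1/p_2: 3·x_1^(−1/2) = p_1/p_2.
Solve: √x_1 = 3·p_2/p_1, so x_1*(p_1,p_2) = (3·p_2/p_1)², and x_2* = (m − p_1·x_1*)/p_2.
Plugging in: x_1* = (3·14/40.45)² = 1.0781, x_2* = 2.9565.
Expenditure on x_1: 40.45·1.0781 = 43.6094; share = 0.5131.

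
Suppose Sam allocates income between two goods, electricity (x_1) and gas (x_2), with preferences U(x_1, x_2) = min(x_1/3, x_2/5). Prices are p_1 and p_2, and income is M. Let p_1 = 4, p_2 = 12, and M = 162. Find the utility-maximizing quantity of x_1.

x_1* = 6.75

With perfect complements, no substitution: consume in ratio x_1:x_2 = 3:5.
Budget: p_1·x_1 + p_2·(5/3)·x_1 = M, so (3·p_1 + 5·p_2)·x_1 = 3·M.
Demand: x_1*(p_1,p_2,M) = 3·M/(3·p_1 + 5·p_2), x_2* = 5·M/(3·p_1 + 5·p_2).
Here 3·4 + 5·12 = 72, giving x_1* = 6.75.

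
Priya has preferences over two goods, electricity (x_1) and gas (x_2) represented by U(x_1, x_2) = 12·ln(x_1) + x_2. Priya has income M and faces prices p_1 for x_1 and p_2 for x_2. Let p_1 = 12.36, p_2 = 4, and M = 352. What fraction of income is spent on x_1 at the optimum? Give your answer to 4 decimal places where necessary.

MU_x_1 = 12/x_1, MU_x_2 = 1. Tangency: 12/x_1 = p_1/p_2.
So x_1*(p_1,p_2) = 12·p_2/p_1, independent of income; and x_2* = (M − 12·p_2)/p_2.
At the given prices: x_1* = 12·4/12.36 = 3.8835, and x_2* = 76.
Expenditure on x_1: 12.36·3.8835 = 48; share = 0.1364.

share on x_1 = 0.1364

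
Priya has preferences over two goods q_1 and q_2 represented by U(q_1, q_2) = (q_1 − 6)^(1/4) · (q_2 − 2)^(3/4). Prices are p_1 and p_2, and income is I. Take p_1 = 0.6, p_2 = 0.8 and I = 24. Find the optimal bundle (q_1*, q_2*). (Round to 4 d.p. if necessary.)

q_1* = 13.8333, q_2* = 19.625

Discretionary income = 24 − 6·0.6 − 2·0.8 = 18.8; q_1* = 6 + 0.25·18.8/0.6 = 13.8333; q_2* = 2 + 0.75·18.8/0.8 = 19.625.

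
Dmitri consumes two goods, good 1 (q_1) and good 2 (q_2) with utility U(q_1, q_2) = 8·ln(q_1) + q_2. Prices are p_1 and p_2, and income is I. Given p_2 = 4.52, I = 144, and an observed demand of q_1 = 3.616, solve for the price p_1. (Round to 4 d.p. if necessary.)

MU_q_1 = 8/q_1, MU_q_2 = 1. Tangency: 8/q_1 = p_1/p_2.
So q_1*(p_1,p_2) = 8·p_2/p_1, independent of income; and q_2* = (I − 8·p_2)/p_2.
Set q_1* = 3.616 in the demand function and solve for p_1: p_1 = 10.

p_1 = 10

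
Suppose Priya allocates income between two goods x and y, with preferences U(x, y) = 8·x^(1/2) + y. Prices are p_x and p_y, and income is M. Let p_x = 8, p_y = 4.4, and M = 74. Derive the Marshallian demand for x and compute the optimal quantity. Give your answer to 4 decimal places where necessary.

x* = 4.84

Set MRS = p_x/p_y: 4·x^(−1/2) = p_x/p_y.
Thus x* = (4·p_y/p_x)² — independent of M — with the rest of income spent on y.
Plugging in: x* = (4·4.4/8)² = 4.84.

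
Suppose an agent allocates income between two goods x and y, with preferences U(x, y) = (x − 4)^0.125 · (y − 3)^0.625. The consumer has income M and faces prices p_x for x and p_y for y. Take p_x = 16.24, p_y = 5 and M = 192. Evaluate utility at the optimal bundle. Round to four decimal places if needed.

V = 6.3401

Let x' = x−4, y' = y−3. MRS = (1/5)·y'/x' = p_x/p_y.
After buying the subsistence bundle (4, 3), a share 1/6 of the remaining income goes to x: x* = 4 + 1/6·(M − 4p_x − 3p_y)/p_x.
Discretionary income = 192 − 4·16.24 − 3·5 = 112.04; x* = 4 + 1/6·112.04/16.24 = 5.1498; y* = 3 + 5/6·112.04/5 = 21.6733.
Utility at the optimum: U(5.1498, 21.6733) = 6.3401.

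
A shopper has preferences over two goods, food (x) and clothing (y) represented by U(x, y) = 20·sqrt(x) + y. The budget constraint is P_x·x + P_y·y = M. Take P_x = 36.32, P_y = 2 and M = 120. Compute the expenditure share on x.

share on x = 0.0918

Plugging in: x* = (10·2/36.32)² = 0.3032, y* = 54.4934.
Expenditure on x: 36.32·0.3032 = 11.0132; share = 0.0918.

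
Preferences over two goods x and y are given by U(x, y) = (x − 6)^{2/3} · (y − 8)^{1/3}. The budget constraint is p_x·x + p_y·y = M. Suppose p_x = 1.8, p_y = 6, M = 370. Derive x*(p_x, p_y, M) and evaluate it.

After buying the subsistence bundle (6, 8), a share 2/3 of the remaining income goes to x: x* = 6 + 2/3·(M − 6p_x − 8p_y)/p_x.
Discretionary income = 370 − 6·1.8 − 8·6 = 311.2; x* = 6 + 2/3·311.2/1.8 = 121.2593.

x* = 121.2593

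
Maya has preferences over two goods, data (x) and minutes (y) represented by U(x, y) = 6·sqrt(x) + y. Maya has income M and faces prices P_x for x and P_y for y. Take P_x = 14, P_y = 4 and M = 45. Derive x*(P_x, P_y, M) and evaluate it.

x* = 0.7347

Thus x* = (3·P_y/P_x)² — independent of M — with the rest of income spent on y.
Plugging in: x* = (3·4/14)² = 0.7347.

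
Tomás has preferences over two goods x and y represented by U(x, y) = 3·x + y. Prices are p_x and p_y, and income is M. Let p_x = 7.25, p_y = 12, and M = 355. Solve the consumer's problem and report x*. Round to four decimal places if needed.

Perfect substitutes: compare marginal utility per dollar. 3/p_x vs 1/p_y → 0.4138 vs 0.0833.
x gives more utility per dollar, so spend all income on x: x* = M/p_x, y* = 0.
Numerically: x* = 48.9655, y* = 0.

x* = 48.9655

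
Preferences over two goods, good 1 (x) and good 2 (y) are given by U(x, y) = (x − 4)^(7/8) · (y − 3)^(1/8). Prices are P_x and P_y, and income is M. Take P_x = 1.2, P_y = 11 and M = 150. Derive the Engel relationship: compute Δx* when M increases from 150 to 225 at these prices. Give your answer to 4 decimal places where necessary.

MRS = 7·(y−3)/(x−4). Tangency with P_x/P_y gives y−3 = (1/7)·(P_x/P_y)·(x−4).
Substituting into the budget: x* = 4 + 0.875·(M − 4·P_x − 3·P_y)/P_x, and y* = 3 + 0.125·(…)/P_y.
Discretionary income = 150 − 4·1.2 − 3·11 = 112.2; x* = 4 + 0.875·112.2/1.2 = 85.8125.
At M' = 225: x* = 140.5. Change: 140.5 − 85.8125 = 54.6875.

Δx* = 54.6875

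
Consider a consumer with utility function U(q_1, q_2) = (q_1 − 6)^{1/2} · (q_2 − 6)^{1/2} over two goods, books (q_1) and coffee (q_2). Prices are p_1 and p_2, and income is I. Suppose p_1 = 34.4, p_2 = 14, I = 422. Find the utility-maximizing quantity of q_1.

Let q_1' = q_1−6, q_2' = q_2−6. MRS = q_2'/q_1' = p_1/p_2.
Substituting into the budget: q_1* = 6 + 0.5·(I − 6·p_1 − 6·p_2)/p_1, and q_2* = 6 + 0.5·(…)/p_2.
Discretionary income = 422 − 6·34.4 − 6·14 = 131.6; q_1* = 6 + 0.5·131.6/34.4 = 7.9128.

q_1* = 7.9128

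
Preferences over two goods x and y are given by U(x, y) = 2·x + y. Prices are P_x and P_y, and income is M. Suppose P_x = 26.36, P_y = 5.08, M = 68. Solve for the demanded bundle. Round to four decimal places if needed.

x* = 0, y* = 13.3858

Perfect substitutes: compare marginal utility per dollar. 2/P_x vs 1/P_y → 0.0759 vs 0.1969.
y gives more utility per dollar, so spend all income on y: y* = M/P_y, x* = 0.
Numerically: x* = 0, y* = 13.3858.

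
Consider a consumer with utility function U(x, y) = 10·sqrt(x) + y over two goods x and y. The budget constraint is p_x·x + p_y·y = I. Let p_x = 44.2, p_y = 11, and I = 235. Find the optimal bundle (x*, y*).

x* = 1.5484, y* = 15.1419

Utility is quasi-linear in y; the FOC for x is 5/√x = p_x/p_y.
Solve: √x = 5·p_y/p_x, so x*(p_x,p_y) = (5·p_y/p_x)², and y* = (I − p_x·x*)/p_y.
Plugging in: x* = (5·11/44.2)² = 1.5484, y* = 15.1419.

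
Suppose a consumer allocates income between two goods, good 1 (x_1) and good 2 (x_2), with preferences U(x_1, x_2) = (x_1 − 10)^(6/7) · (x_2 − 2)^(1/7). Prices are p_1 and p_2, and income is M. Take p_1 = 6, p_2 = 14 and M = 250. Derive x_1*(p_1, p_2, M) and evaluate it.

Substituting into the budget: x_1* = 10 + 6/7·(M − 10·p_1 − 2·p_2)/p_1, and x_2* = 2 + 1/7·(…)/p_2.
Discretionary income = 250 − 10·6 − 2·14 = 162; x_1* = 10 + 6/7·162/6 = 33.1429.

x_1* = 33.1429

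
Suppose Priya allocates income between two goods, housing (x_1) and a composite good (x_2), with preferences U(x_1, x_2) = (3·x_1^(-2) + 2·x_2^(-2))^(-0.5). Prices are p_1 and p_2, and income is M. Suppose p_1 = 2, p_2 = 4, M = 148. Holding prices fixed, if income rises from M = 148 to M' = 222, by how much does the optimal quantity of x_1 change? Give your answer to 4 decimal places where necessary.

MU_x_1 ∝ 3·x_1^(-3), MU_x_2 ∝ 2·x_2^(-3), so MRS = (3/2)·(x_2/x_1)^(3) = p_1/p_2.
Solve for the ratio: x_2/x_1 = [(2/3)·p_1/p_2]^(1/3).
With the ratio pinned down, the budget gives x_1* = M/(p_1 + p_2·(x_2/x_1)) and x_2* = (x_2/x_1)·x_1*.
Numerically x_2/x_1 = 0.693361, so x_1* = 148/(2 + 4·0.693361) = 31.0049.
At M' = 222: x_1* = 46.5073. Change: 46.5073 − 31.0049 = 15.5024.

Δx_1* = 15.5024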